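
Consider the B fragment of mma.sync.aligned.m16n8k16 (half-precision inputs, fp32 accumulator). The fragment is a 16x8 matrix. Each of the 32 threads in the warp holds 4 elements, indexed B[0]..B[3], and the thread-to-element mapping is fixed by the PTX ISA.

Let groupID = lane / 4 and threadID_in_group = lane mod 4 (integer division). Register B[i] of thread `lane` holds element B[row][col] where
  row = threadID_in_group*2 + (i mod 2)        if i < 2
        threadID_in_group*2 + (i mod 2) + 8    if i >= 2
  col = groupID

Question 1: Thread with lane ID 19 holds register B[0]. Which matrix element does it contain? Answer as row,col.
6,4

19: G=4,T=3
[0] (3*2+0+0,4) = (6,4)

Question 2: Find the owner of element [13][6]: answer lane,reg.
26,3

c:6=>grp=6  r:13=>rB=1,tig=2,lo=1
L=6*4+2=26  i=1*2+1=3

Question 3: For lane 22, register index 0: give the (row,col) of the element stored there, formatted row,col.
lane 22: G=5 (22/4), T=2 (22%4)
i=0: r=2*2+0+0=4, c=G=5

4,5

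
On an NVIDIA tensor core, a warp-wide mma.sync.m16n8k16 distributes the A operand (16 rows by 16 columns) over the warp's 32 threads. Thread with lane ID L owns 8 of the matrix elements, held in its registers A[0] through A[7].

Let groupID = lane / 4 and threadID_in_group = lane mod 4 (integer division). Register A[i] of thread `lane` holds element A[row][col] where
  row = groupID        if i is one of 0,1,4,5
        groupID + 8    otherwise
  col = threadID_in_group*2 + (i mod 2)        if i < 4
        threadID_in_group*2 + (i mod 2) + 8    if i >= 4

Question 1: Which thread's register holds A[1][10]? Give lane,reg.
5,4

r=1→G=1,rhi=0  c=10→chi=1,T=1,p=0
L=1*4+1=5  i=1*4+0*2+0=4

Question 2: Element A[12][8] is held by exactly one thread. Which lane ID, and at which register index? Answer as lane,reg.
r=12⇒gr=4,Rb=1  c=8⇒Cb=1,th=0,odd=0
L=4*4+0=16  i=1*4+1*2+0=6

16,6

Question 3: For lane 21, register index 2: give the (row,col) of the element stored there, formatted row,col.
13,2

lane 21=>21/4=5, 21 mod 4=1
i=2  r:5+8=>13  c:2·1+0+0=>2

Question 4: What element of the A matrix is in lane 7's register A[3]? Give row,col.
9,7

lane 7: grp=1 (7/4), tig=3 (7%4)
i=3: r=1+8=9, c=3*2+1+0=7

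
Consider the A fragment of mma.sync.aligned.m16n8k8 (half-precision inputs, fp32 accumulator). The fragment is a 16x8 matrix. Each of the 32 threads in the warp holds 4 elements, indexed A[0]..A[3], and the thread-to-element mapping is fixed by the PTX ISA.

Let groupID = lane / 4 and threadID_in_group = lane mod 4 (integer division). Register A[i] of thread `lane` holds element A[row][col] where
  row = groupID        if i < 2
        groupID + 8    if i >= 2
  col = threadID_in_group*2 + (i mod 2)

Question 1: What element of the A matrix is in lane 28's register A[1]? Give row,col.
7,1

L=28->gid=28>>2=7, tid=28&3=0
[1]->row 7+0=7  col 0·2+1=1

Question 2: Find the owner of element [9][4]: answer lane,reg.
6,2

r=9⇒gr=1,Rb=1  c=4⇒th=2,odd=0
L=1*4+2=6  i=1*2+0=2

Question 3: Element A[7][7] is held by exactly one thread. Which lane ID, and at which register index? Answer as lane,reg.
31,1

r: 7->gid=7,r8=0  c: 7->tid=3,i&1=1
L=7*4+3=31  i=0*2+1=1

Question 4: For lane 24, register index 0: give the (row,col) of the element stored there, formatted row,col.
6,0

lane 24: g=6 (24/4), t=0 (24%4)
i=0: r=6+0=6, c=0*2+0=0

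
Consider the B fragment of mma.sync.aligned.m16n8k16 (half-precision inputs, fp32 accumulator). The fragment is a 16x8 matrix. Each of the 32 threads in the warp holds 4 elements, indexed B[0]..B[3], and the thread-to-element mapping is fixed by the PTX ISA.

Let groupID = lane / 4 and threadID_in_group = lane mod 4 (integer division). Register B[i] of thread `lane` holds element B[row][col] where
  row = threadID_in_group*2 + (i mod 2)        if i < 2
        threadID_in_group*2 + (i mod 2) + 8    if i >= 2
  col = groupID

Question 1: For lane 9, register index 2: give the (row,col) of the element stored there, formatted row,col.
10,2

lane 9→9/4=2, 9 mod 4=1
i=2  r:2·1+0+8→10  c:2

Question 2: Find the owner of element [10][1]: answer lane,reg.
5,2

c=1→G=1  r=10→rhi=1,T=1,p=0
L=1*4+1=5  i=1*2+0=2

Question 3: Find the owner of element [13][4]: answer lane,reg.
18,3

c=4⇒gr=4  r=13⇒Rb=1,th=2,odd=1
L=4*4+2=18  i=1*2+1=3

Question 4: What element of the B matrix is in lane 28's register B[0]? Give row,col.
0,7

28: gr=7,th=0
[0] (0*2+0+0,7) = (0,7)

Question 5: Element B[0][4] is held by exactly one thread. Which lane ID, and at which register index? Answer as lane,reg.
16,0

c=4⇒gr=4  r=0⇒Rb=0,th=0,odd=0
L=4*4+0=16  i=0*2+0=0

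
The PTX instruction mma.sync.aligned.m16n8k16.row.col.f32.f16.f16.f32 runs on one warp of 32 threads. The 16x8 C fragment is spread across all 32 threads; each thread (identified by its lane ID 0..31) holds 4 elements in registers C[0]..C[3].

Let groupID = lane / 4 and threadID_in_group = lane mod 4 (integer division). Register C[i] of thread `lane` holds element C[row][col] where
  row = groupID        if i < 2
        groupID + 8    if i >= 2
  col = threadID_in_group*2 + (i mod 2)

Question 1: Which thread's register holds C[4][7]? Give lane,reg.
19,1

r=4→G=4,rhi=0  c=7→T=3,p=1
L=4*4+3=19  i=0*2+1=1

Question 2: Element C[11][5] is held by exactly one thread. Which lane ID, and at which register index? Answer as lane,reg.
r=11→G=3,rhi=1  c=5→T=2,p=1
L=3*4+2=14  i=1*2+1=3

14,3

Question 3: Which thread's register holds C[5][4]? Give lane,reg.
r=5→G=5,rhi=0  c=4→T=2,p=0
L=5*4+2=22  i=0*2+0=0

22,0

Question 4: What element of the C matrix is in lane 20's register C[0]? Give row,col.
L=20->gid=20>>2=5, tid=20&3=0
[0]->row 5+0=5  col 0·2+0=0

5,0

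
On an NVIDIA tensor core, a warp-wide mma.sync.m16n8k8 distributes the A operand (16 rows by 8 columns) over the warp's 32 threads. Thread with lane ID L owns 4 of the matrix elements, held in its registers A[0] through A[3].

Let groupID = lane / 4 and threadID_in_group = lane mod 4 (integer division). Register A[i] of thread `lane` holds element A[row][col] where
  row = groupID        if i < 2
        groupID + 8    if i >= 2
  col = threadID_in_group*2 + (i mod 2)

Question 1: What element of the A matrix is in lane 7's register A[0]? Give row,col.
1,6

lane 7->7/4=1, 7 mod 4=3
i=0  r:1+0->1  c:2·3+0->6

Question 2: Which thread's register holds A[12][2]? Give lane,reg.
17,2

r: 12->gid=4,r8=1  c: 2->tid=1,i&1=0
L=4*4+1=17  i=1*2+0=2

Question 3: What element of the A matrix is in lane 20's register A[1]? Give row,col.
5,1

20: grp=5,tig=0
[1] (5+0,0*2+1) = (5,1)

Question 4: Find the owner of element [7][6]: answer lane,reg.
31,0

r=7⇒gr=7,Rb=0  c=6⇒th=3,odd=0
L=7*4+3=31  i=0*2+0=0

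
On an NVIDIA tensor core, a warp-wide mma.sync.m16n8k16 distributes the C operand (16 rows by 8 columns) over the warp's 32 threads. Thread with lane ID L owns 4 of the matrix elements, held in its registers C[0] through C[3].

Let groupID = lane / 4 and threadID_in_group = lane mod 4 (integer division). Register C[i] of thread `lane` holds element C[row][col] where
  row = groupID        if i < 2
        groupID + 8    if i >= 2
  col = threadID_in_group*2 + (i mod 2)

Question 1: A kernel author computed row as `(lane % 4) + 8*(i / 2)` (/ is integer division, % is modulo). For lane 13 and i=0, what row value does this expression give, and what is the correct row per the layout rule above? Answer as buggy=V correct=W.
`(lane % 4) + 8*(i / 2)`[13,0]->1
lane 13->13/4=3, 13 mod 4=1
i=0  r:3+0->3  c:2·1+0->2
row: 1 vs 3

buggy=1 correct=3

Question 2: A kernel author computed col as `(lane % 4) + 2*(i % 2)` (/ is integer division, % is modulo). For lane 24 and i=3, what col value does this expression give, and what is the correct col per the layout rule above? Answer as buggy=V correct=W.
buggy=2 correct=1

`(lane % 4) + 2*(i % 2)`[24,3]→2
L=24→G=24>>2=6, T=24&3=0
[3]→row 6+8=14  col 0·2+1=1
col: 2 vs 1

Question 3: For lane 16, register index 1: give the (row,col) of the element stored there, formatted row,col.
lane 16: gid=4 (16/4), tid=0 (16%4)
i=1: r=4+0=4, c=0*2+1=1

4,1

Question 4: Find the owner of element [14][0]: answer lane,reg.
r=14→G=6,rhi=1  c=0→T=0,p=0
L=6*4+0=24  i=1*2+0=2

24,2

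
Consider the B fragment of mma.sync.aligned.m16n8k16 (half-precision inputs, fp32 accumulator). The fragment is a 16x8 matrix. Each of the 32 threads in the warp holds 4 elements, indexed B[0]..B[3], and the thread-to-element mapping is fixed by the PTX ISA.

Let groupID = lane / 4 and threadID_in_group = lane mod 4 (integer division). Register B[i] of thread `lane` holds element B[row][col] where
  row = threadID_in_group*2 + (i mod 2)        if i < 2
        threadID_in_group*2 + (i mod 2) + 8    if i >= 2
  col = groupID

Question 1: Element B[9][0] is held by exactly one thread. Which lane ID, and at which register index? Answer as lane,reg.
c=0⇒gr=0  r=9⇒Rb=1,th=0,odd=1
L=0*4+0=0  i=1*2+1=3

0,3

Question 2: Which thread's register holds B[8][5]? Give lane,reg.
20,2

c:5=>grp=5  r:8=>rB=1,tig=0,lo=0
L=5*4+0=20  i=1*2+0=2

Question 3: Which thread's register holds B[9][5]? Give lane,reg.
c=5->g=5  r=9->rb=1,t=0,b0=1
L=5*4+0=20  i=1*2+1=3

20,3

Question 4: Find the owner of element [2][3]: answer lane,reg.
13,0

c=3⇒gr=3  r=2⇒Rb=0,th=1,odd=0
L=3*4+1=13  i=0*2+0=0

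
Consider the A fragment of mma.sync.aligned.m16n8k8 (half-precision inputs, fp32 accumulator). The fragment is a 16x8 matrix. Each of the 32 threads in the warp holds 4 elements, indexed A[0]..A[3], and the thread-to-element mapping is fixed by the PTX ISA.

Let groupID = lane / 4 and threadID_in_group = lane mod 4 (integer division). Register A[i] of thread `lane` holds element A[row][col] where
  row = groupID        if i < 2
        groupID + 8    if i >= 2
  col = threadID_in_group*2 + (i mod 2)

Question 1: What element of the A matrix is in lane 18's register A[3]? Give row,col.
12,5

L=18⇒gr=18>>2=4, th=18&3=2
[3]⇒row 4+8=12  col 2·2+1=5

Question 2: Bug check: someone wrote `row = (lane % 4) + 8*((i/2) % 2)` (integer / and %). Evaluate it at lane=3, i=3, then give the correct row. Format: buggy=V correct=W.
buggy=11 correct=8

`(lane % 4) + 8*((i/2) % 2)`[3,3]⇒11
3: gr=0,th=3
[3] (0+8,3*2+1) = (8,7)
row: 11 vs 8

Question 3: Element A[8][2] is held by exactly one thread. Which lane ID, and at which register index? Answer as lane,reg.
1,2

r=8⇒gr=0,Rb=1  c=2⇒th=1,odd=0
L=0*4+1=1  i=1*2+0=2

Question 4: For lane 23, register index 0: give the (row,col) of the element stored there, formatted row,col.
23: grp=5,tig=3
[0] (5+0,3*2+0) = (5,6)

5,6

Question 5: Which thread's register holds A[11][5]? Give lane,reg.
14,3

r:11=>grp=3,rB=1  c:5=>tig=2,lo=1
L=3*4+2=14  i=1*2+1=3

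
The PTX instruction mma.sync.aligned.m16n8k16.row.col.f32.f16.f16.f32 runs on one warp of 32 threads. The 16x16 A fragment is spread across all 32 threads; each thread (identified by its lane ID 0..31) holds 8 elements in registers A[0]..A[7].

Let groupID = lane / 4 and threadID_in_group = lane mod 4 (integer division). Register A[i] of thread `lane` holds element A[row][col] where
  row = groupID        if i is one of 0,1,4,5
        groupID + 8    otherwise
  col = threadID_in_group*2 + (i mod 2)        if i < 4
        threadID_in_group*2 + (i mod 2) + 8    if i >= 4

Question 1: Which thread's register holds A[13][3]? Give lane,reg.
r=13->g=5,rb=1  c=3->cb=0,t=1,b0=1
L=5*4+1=21  i=0*4+1*2+1=3

21,3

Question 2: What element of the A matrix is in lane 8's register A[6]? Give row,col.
lane 8->8/4=2, 8 mod 4=0
i=6  r:2+8->10  c:2·0+0+8->8

10,8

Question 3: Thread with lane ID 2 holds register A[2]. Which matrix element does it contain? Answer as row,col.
8,4

lane 2=>2/4=0, 2 mod 4=2
i=2  r:0+8=>8  c:2·2+0+0=>4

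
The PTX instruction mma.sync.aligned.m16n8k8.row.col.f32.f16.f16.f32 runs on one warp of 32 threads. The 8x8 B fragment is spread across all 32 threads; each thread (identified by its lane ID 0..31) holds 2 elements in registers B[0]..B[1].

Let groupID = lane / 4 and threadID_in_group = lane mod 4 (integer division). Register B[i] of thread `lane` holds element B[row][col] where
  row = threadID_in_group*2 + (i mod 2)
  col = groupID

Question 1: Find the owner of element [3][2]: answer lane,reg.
9,1

c:2=>grp=2  r:3=>tig=1,lo=1
L=2*4+1=9  i=1=1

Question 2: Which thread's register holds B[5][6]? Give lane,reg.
26,1

c: 6->gid=6  r: 5->tid=2,i&1=1
L=6*4+2=26  i=1=1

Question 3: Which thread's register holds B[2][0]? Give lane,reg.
1,0

c=0→G=0  r=2→T=1,p=0
L=0*4+1=1  i=0=0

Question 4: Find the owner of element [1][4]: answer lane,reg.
16,1

c: 4->gid=4  r: 1->tid=0,i&1=1
L=4*4+0=16  i=1=1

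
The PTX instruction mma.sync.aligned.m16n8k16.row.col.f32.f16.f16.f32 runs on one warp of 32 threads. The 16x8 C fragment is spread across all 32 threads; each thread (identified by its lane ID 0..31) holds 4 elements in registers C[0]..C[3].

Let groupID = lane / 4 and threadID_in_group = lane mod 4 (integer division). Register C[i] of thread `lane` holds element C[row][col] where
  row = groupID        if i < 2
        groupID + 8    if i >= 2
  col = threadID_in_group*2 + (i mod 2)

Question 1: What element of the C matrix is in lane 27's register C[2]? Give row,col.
lane 27: gid=6 (27/4), tid=3 (27%4)
i=2: r=6+8=14, c=3*2+0=6

14,6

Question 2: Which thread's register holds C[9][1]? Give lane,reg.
r=9⇒gr=1,Rb=1  c=1⇒th=0,odd=1
L=1*4+0=4  i=1*2+1=3

4,3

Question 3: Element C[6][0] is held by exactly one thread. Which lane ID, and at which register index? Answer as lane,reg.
r=6⇒gr=6,Rb=0  c=0⇒th=0,odd=0
L=6*4+0=24  i=0*2+0=0

24,0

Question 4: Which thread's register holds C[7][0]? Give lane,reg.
r=7→G=7,rhi=0  c=0→T=0,p=0
L=7*4+0=28  i=0*2+0=0

28,0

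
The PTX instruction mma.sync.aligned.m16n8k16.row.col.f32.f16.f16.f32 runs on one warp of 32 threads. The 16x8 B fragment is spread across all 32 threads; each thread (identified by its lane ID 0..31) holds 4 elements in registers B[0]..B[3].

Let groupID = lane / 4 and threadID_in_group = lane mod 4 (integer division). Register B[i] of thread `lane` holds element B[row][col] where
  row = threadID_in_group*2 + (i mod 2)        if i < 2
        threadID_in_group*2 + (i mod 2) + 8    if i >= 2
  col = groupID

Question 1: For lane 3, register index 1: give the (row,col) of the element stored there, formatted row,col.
3: gr=0,th=3
[1] (3*2+1+0,0) = (7,0)

7,0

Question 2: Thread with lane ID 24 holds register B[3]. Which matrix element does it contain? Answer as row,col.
lane 24: gr=6 (24/4), th=0 (24%4)
i=3: r=0*2+1+8=9, c=gr=6

9,6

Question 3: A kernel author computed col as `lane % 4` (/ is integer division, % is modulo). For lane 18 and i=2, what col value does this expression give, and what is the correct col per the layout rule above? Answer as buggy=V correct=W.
buggy=2 correct=4

`lane % 4`[18,2]→2
L=18→G=18>>2=4, T=18&3=2
[2]→row 2·2+0+8=12  col G=4
col: 2 vs 4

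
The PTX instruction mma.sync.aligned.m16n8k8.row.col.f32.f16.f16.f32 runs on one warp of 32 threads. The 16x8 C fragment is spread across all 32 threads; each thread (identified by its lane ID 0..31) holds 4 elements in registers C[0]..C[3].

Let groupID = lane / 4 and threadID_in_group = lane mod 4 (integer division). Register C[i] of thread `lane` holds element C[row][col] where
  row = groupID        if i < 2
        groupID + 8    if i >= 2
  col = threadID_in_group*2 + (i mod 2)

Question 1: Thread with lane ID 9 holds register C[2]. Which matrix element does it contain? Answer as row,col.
9: gid=2,tid=1
[2] (2+8,1*2+0) = (10,2)

10,2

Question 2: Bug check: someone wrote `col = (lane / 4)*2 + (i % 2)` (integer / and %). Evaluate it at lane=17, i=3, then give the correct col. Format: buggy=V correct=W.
buggy=9 correct=3

`(lane / 4)*2 + (i % 2)`[17,3]=>9
17: grp=4,tig=1
[3] (4+8,1*2+1) = (12,3)
col: 9 vs 3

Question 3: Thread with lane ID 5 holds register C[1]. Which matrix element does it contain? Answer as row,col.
lane 5->5/4=1, 5 mod 4=1
i=1  r:1+0->1  c:2·1+1->3

1,3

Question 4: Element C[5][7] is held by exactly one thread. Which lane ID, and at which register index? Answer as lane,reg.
23,1

r:5=>grp=5,rB=0  c:7=>tig=3,lo=1
L=5*4+3=23  i=0*2+1=1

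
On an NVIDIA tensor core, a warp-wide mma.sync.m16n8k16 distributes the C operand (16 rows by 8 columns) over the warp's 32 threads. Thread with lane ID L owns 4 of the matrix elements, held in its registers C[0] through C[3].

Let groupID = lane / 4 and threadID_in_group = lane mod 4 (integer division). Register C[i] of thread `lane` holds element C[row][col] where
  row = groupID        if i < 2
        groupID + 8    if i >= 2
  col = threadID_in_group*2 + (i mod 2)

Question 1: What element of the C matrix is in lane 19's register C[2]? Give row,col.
12,6

lane 19: gr=4 (19/4), th=3 (19%4)
i=2: r=4+8=12, c=3*2+0=6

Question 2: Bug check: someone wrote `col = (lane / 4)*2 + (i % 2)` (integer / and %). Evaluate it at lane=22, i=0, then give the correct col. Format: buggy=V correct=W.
`(lane / 4)*2 + (i % 2)`[22,0]→10
lane 22→22/4=5, 22 mod 4=2
i=0  r:5+0→5  c:2·2+0→4
col: 10 vs 4

buggy=10 correct=4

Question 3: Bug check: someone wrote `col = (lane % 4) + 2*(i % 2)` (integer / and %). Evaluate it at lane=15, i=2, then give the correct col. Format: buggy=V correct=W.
`(lane % 4) + 2*(i % 2)`[15,2]⇒3
L=15⇒gr=15>>2=3, th=15&3=3
[2]⇒row 3+8=11  col 3·2+0=6
col: 3 vs 6

buggy=3 correct=6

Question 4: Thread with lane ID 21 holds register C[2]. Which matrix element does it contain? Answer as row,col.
13,2

L=21=>grp=21>>2=5, tig=21&3=1
[2]=>row 5+8=13  col 1·2+0=2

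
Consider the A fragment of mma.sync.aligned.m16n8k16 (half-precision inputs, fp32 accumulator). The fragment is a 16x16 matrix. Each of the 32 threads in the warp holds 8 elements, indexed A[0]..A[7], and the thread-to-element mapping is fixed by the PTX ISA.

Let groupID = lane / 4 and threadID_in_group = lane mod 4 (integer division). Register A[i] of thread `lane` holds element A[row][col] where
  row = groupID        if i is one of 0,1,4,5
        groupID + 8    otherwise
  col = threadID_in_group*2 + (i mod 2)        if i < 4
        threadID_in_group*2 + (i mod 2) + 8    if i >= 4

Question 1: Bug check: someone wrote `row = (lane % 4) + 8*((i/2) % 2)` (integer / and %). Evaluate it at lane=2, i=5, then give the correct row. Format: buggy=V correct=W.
`(lane % 4) + 8*((i/2) % 2)`[2,5]→2
2: G=0,T=2
[5] (0+0,2*2+1+8) = (0,13)
row: 2 vs 0

buggy=2 correct=0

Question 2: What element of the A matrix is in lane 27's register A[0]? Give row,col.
27: grp=6,tig=3
[0] (6+0,3*2+0+0) = (6,6)

6,6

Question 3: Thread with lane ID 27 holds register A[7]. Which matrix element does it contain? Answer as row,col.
L=27->gid=27>>2=6, tid=27&3=3
[7]->row 6+8=14  col 3·2+1+8=15

14,15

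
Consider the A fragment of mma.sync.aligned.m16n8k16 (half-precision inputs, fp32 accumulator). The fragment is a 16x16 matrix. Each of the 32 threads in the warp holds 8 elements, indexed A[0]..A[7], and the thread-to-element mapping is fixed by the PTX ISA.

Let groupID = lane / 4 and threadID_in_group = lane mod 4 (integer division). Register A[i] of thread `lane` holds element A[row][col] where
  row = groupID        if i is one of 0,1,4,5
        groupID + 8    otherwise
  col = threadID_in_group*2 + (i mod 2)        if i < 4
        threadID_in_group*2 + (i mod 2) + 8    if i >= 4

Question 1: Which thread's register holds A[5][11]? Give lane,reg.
21,5

r: 5->gid=5,r8=0  c: 11->c8=1,tid=1,i&1=1
L=5*4+1=21  i=1*4+0*2+1=5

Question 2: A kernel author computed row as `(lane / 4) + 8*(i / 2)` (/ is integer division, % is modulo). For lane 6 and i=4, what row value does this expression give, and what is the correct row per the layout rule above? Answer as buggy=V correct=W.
buggy=17 correct=1

`(lane / 4) + 8*(i / 2)`[6,4]->17
lane 6: g=1 (6/4), t=2 (6%4)
i=4: r=1+0=1, c=2*2+0+8=12
row: 17 vs 1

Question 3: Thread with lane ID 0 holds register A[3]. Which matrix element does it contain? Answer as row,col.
lane 0: grp=0 (0/4), tig=0 (0%4)
i=3: r=0+8=8, c=0*2+1+0=1

8,1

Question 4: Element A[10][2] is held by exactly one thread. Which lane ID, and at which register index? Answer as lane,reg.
r:10=>grp=2,rB=1  c:2=>cB=0,tig=1,lo=0
L=2*4+1=9  i=0*4+1*2+0=2

9,2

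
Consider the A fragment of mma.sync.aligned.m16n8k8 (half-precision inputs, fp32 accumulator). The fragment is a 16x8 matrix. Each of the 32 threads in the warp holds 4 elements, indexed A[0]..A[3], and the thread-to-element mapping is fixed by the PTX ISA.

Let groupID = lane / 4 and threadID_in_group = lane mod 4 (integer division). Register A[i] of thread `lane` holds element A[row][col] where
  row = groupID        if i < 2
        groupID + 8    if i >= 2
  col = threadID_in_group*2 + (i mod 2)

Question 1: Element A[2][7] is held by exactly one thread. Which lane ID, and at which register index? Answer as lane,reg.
r=2⇒gr=2,Rb=0  c=7⇒th=3,odd=1
L=2*4+3=11  i=0*2+1=1

11,1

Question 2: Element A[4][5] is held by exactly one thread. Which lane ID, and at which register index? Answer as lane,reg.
18,1

r:4=>grp=4,rB=0  c:5=>tig=2,lo=1
L=4*4+2=18  i=0*2+1=1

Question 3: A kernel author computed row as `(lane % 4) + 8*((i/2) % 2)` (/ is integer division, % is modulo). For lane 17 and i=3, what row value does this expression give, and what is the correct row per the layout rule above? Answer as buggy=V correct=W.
`(lane % 4) + 8*((i/2) % 2)`[17,3]=>9
17: grp=4,tig=1
[3] (4+8,1*2+1) = (12,3)
row: 9 vs 12

buggy=9 correct=12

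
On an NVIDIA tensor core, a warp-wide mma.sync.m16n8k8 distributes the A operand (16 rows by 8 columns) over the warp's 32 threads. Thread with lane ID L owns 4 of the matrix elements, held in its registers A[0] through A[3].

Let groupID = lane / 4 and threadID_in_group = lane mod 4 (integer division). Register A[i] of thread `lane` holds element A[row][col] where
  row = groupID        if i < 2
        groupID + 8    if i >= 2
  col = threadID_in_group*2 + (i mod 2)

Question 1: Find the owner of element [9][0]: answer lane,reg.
4,2

r: 9->gid=1,r8=1  c: 0->tid=0,i&1=0
L=1*4+0=4  i=1*2+0=2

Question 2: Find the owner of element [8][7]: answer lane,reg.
3,3

r:8=>grp=0,rB=1  c:7=>tig=3,lo=1
L=0*4+3=3  i=1*2+1=3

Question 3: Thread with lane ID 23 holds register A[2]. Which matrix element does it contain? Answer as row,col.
13,6

lane 23: G=5 (23/4), T=3 (23%4)
i=2: r=5+8=13, c=3*2+0=6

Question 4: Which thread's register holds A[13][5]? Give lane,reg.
22,3

r: 13->gid=5,r8=1  c: 5->tid=2,i&1=1
L=5*4+2=22  i=1*2+1=3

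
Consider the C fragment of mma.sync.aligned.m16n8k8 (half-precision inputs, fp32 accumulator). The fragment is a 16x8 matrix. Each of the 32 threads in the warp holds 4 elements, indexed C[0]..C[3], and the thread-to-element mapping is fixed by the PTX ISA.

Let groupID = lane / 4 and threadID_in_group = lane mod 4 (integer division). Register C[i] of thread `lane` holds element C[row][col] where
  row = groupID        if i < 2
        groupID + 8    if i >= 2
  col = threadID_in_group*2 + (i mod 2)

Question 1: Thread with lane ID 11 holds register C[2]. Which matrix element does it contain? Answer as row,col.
11: g=2,t=3
[2] (2+8,3*2+0) = (10,6)

10,6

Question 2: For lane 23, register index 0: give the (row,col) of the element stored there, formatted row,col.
L=23->g=23>>2=5, t=23&3=3
[0]->row 5+0=5  col 3·2+0=6

5,6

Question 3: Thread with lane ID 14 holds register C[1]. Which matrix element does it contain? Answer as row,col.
3,5

lane 14: grp=3 (14/4), tig=2 (14%4)
i=1: r=3+0=3, c=2*2+1=5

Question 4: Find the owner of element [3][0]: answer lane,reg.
12,0

r:3=>grp=3,rB=0  c:0=>tig=0,lo=0
L=3*4+0=12  i=0*2+0=0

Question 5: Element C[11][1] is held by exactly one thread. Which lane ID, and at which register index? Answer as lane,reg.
12,3

r:11=>grp=3,rB=1  c:1=>tig=0,lo=1
L=3*4+0=12  i=1*2+1=3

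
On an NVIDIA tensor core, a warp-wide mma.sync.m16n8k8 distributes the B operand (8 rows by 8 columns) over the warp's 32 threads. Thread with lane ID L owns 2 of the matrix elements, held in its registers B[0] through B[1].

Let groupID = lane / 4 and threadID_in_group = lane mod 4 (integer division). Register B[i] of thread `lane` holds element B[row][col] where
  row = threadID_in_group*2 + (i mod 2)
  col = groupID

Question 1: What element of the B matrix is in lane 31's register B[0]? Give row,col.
L=31->gid=31>>2=7, tid=31&3=3
[0]->row 3·2+0=6  col gid=7

6,7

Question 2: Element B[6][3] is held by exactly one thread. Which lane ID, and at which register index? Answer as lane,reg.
c=3⇒gr=3  r=6⇒th=3,odd=0
L=3*4+3=15  i=0=0

15,0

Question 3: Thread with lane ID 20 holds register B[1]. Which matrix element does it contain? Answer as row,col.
1,5

lane 20: g=5 (20/4), t=0 (20%4)
i=1: r=0*2+1=1, c=g=5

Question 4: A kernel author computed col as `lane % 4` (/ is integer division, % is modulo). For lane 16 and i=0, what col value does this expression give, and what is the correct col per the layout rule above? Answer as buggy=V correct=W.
buggy=0 correct=4

`lane % 4`[16,0]→0
lane 16→16/4=4, 16 mod 4=0
i=0  r:2·0+0→0  c:4
col: 0 vs 4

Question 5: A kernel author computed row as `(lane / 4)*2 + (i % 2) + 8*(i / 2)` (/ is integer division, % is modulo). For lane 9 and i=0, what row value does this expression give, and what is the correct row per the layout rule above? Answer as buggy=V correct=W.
`(lane / 4)*2 + (i % 2) + 8*(i / 2)`[9,0]->4
L=9->gid=9>>2=2, tid=9&3=1
[0]->row 1·2+0=2  col gid=2
row: 4 vs 2

buggy=4 correct=2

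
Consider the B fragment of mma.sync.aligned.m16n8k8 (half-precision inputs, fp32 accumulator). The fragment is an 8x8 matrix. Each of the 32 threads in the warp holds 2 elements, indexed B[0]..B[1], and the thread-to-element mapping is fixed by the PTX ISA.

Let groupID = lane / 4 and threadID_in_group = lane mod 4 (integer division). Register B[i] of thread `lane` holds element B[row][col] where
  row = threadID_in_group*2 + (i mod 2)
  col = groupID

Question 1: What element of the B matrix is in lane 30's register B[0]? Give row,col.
lane 30→30/4=7, 30 mod 4=2
i=0  r:2·2+0→4  c:7

4,7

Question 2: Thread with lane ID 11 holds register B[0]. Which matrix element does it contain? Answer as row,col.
6,2

L=11->g=11>>2=2, t=11&3=3
[0]->row 3·2+0=6  col g=2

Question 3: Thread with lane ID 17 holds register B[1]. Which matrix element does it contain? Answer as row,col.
L=17->gid=17>>2=4, tid=17&3=1
[1]->row 1·2+1=3  col gid=4

3,4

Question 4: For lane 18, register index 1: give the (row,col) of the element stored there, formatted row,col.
5,4

L=18=>grp=18>>2=4, tig=18&3=2
[1]=>row 2·2+1=5  col grp=4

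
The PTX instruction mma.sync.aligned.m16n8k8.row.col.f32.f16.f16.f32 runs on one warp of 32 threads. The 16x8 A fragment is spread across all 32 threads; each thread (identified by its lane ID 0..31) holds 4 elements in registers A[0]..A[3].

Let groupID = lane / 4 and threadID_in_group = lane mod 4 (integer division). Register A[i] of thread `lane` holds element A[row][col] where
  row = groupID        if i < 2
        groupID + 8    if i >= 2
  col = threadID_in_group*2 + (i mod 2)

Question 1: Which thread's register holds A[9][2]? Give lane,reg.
5,2

r:9=>grp=1,rB=1  c:2=>tig=1,lo=0
L=1*4+1=5  i=1*2+0=2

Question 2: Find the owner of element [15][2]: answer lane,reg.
r=15->g=7,rb=1  c=2->t=1,b0=0
L=7*4+1=29  i=1*2+0=2

29,2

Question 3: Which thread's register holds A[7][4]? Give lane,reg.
30,0

r=7⇒gr=7,Rb=0  c=4⇒th=2,odd=0
L=7*4+2=30  i=0*2+0=0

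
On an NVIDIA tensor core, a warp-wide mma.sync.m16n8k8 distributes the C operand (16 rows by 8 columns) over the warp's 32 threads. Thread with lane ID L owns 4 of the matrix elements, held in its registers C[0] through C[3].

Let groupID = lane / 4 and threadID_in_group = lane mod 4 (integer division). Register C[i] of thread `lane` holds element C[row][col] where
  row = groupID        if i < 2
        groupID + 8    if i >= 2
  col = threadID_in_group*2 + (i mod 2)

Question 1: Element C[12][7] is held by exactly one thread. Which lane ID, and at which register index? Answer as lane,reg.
r=12⇒gr=4,Rb=1  c=7⇒th=3,odd=1
L=4*4+3=19  i=1*2+1=3

19,3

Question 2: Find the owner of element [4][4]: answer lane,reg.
18,0

r: 4->gid=4,r8=0  c: 4->tid=2,i&1=0
L=4*4+2=18  i=0*2+0=0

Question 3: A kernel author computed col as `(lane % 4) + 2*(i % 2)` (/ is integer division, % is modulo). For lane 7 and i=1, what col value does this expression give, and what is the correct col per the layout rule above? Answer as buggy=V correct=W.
`(lane % 4) + 2*(i % 2)`[7,1]->5
lane 7->7/4=1, 7 mod 4=3
i=1  r:1+0->1  c:2·3+1->7
col: 5 vs 7

buggy=5 correct=7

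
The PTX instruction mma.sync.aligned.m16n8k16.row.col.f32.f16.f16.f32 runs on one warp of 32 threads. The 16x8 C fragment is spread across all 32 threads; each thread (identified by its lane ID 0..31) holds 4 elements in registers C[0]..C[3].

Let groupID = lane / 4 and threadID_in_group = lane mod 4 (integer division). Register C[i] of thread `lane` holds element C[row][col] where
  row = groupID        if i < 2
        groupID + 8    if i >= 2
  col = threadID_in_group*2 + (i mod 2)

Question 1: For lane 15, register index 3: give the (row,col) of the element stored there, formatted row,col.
lane 15: grp=3 (15/4), tig=3 (15%4)
i=3: r=3+8=11, c=3*2+1=7

11,7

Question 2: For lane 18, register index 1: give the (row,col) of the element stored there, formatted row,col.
lane 18: g=4 (18/4), t=2 (18%4)
i=1: r=4+0=4, c=2*2+1=5

4,5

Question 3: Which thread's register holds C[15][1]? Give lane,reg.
28,3

r:15=>grp=7,rB=1  c:1=>tig=0,lo=1
L=7*4+0=28  i=1*2+1=3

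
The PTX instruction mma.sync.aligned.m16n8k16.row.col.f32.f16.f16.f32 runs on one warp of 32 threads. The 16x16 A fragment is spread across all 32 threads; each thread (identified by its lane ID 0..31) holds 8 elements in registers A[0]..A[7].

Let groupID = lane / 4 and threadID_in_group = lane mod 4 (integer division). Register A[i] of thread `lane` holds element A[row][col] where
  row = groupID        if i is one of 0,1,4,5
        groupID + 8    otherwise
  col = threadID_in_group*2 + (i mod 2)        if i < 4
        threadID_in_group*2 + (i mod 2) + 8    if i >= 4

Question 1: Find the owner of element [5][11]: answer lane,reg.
21,5

r=5→G=5,rhi=0  c=11→chi=1,T=1,p=1
L=5*4+1=21  i=1*4+0*2+1=5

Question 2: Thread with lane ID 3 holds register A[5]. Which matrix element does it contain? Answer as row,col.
0,15

lane 3->3/4=0, 3 mod 4=3
i=5  r:0+0->0  c:2·3+1+8->15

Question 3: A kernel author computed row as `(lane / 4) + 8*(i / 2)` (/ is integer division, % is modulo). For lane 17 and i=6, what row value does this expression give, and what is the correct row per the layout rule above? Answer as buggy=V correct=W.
buggy=28 correct=12

`(lane / 4) + 8*(i / 2)`[17,6]->28
L=17->gid=17>>2=4, tid=17&3=1
[6]->row 4+8=12  col 1·2+0+8=10
row: 28 vs 12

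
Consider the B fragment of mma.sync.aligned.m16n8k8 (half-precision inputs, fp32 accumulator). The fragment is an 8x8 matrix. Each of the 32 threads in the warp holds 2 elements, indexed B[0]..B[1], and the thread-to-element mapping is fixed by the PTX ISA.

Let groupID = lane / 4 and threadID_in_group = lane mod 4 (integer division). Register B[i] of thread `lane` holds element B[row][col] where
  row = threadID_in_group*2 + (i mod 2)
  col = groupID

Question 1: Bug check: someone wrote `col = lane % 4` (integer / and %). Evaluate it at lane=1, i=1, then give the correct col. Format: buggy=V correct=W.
`lane % 4`[1,1]->1
lane 1->1/4=0, 1 mod 4=1
i=1  r:2·1+1->3  c:0
col: 1 vs 0

buggy=1 correct=0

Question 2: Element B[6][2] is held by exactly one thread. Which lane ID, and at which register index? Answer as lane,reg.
11,0

c=2→G=2  r=6→T=3,p=0
L=2*4+3=11  i=0=0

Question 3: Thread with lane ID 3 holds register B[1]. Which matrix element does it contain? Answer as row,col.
7,0

lane 3->3/4=0, 3 mod 4=3
i=1  r:2·3+1->7  c:0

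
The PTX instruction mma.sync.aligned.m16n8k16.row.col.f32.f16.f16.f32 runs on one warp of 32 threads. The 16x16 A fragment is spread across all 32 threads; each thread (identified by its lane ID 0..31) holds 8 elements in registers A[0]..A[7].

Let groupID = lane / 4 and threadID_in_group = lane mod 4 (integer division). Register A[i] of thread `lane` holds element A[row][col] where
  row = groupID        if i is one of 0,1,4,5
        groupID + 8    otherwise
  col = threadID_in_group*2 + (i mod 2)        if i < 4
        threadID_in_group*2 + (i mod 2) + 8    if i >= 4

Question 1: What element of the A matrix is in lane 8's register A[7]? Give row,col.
8: g=2,t=0
[7] (2+8,0*2+1+8) = (10,9)

10,9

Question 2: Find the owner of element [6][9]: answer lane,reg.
24,5

r:6=>grp=6,rB=0  c:9=>cB=1,tig=0,lo=1
L=6*4+0=24  i=1*4+0*2+1=5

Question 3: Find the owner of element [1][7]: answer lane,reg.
r=1->g=1,rb=0  c=7->cb=0,t=3,b0=1
L=1*4+3=7  i=0*4+0*2+1=1

7,1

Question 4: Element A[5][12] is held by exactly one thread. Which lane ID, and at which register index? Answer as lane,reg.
r=5⇒gr=5,Rb=0  c=12⇒Cb=1,th=2,odd=0
L=5*4+2=22  i=1*4+0*2+0=4

22,4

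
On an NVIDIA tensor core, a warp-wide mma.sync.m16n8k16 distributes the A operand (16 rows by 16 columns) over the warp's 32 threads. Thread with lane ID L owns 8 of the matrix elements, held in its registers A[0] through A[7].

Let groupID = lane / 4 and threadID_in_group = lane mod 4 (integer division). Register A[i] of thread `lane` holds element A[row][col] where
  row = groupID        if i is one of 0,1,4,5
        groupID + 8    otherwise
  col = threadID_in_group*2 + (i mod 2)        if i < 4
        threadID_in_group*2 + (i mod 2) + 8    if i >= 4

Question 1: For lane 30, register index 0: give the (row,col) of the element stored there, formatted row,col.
7,4

30: g=7,t=2
[0] (7+0,2*2+0+0) = (7,4)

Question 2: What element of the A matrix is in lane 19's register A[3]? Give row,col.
lane 19: grp=4 (19/4), tig=3 (19%4)
i=3: r=4+8=12, c=3*2+1+0=7

12,7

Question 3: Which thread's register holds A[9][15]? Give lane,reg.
7,7

r:9=>grp=1,rB=1  c:15=>cB=1,tig=3,lo=1
L=1*4+3=7  i=1*4+1*2+1=7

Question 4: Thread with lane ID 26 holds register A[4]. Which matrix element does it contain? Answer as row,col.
26: gid=6,tid=2
[4] (6+0,2*2+0+8) = (6,12)

6,12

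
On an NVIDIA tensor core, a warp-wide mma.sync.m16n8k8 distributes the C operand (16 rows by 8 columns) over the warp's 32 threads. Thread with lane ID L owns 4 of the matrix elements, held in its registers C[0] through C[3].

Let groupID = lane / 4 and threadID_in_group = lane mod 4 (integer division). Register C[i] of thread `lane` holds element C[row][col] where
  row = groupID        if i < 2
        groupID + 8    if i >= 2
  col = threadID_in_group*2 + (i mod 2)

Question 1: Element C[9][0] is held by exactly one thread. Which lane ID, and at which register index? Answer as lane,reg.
4,2

r:9=>grp=1,rB=1  c:0=>tig=0,lo=0
L=1*4+0=4  i=1*2+0=2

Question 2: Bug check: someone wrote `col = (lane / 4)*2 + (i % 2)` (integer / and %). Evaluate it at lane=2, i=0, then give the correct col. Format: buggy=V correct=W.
buggy=0 correct=4

`(lane / 4)*2 + (i % 2)`[2,0]->0
lane 2: g=0 (2/4), t=2 (2%4)
i=0: r=0+0=0, c=2*2+0=4
col: 0 vs 4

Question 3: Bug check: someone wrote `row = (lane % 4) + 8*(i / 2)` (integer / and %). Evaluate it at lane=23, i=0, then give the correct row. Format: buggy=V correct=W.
buggy=3 correct=5

`(lane % 4) + 8*(i / 2)`[23,0]->3
23: gid=5,tid=3
[0] (5+0,3*2+0) = (5,6)
row: 3 vs 5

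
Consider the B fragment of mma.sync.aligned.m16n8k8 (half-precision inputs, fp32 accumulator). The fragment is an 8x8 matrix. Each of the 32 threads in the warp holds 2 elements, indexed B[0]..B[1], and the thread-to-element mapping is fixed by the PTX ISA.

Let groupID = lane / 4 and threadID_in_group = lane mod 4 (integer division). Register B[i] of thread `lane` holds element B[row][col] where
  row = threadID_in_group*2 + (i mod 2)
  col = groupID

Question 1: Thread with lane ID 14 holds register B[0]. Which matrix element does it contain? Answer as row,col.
lane 14: g=3 (14/4), t=2 (14%4)
i=0: r=2*2+0=4, c=g=3

4,3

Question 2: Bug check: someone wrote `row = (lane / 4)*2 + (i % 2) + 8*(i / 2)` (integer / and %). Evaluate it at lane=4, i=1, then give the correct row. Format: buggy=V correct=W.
`(lane / 4)*2 + (i % 2) + 8*(i / 2)`[4,1]⇒3
L=4⇒gr=4>>2=1, th=4&3=0
[1]⇒row 0·2+1=1  col gr=1
row: 3 vs 1

buggy=3 correct=1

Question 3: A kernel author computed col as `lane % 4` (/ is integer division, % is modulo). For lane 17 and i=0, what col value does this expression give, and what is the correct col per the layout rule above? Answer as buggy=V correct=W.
`lane % 4`[17,0]→1
lane 17: G=4 (17/4), T=1 (17%4)
i=0: r=1*2+0=2, c=G=4
col: 1 vs 4

buggy=1 correct=4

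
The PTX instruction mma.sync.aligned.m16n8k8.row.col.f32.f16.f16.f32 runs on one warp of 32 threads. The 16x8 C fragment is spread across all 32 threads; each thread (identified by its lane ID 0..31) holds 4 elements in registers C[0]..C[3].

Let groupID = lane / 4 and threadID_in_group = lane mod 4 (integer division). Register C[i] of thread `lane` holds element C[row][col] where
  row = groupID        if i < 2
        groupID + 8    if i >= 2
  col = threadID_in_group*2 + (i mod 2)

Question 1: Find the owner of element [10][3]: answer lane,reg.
9,3

r=10→G=2,rhi=1  c=3→T=1,p=1
L=2*4+1=9  i=1*2+1=3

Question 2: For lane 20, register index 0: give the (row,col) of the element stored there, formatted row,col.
5,0

20: gr=5,th=0
[0] (5+0,0*2+0) = (5,0)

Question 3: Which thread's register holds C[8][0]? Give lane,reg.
r:8=>grp=0,rB=1  c:0=>tig=0,lo=0
L=0*4+0=0  i=1*2+0=2

0,2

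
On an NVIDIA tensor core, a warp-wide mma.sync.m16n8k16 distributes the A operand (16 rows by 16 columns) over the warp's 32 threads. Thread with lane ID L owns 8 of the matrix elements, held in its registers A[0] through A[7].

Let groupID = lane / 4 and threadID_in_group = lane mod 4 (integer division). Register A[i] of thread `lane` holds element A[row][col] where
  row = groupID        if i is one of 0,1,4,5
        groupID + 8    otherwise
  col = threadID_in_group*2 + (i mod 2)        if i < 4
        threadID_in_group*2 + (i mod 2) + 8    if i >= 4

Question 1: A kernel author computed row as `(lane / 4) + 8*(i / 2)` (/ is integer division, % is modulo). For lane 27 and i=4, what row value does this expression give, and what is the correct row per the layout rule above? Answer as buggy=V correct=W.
`(lane / 4) + 8*(i / 2)`[27,4]⇒22
lane 27: gr=6 (27/4), th=3 (27%4)
i=4: r=6+0=6, c=3*2+0+8=14
row: 22 vs 6

buggy=22 correct=6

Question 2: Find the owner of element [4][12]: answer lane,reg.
r=4→G=4,rhi=0  c=12→chi=1,T=2,p=0
L=4*4+2=18  i=1*4+0*2+0=4

18,4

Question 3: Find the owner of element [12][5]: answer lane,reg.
r=12->g=4,rb=1  c=5->cb=0,t=2,b0=1
L=4*4+2=18  i=0*4+1*2+1=3

18,3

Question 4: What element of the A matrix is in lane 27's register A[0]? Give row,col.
27: G=6,T=3
[0] (6+0,3*2+0+0) = (6,6)

6,6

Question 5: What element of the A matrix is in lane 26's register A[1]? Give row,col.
lane 26: g=6 (26/4), t=2 (26%4)
i=1: r=6+0=6, c=2*2+1+0=5

6,5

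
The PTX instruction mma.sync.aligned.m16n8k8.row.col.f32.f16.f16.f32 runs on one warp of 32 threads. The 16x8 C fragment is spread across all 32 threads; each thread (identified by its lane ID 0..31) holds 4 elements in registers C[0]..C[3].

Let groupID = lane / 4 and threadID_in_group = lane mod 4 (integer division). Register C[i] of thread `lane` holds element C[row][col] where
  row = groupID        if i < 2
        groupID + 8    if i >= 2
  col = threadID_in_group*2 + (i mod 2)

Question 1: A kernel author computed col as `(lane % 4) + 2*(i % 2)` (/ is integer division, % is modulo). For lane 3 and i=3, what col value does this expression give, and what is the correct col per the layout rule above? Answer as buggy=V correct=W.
`(lane % 4) + 2*(i % 2)`[3,3]->5
lane 3: gid=0 (3/4), tid=3 (3%4)
i=3: r=0+8=8, c=3*2+1=7
col: 5 vs 7

buggy=5 correct=7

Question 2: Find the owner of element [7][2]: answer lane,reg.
r=7→G=7,rhi=0  c=2→T=1,p=0
L=7*4+1=29  i=0*2+0=0

29,0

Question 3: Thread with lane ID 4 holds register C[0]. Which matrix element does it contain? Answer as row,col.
1,0

lane 4→4/4=1, 4 mod 4=0
i=0  r:1+0→1  c:2·0+0→0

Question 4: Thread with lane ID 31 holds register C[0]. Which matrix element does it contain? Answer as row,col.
7,6

L=31->gid=31>>2=7, tid=31&3=3
[0]->row 7+0=7  col 3·2+0=6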